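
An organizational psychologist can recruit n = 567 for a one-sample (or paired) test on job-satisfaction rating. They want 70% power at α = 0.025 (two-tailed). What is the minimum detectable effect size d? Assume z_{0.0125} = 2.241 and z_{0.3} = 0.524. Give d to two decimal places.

d_min ≈ 0.12

For a single sample (or paired design) of n = 567: d_min = (z_{α/2} + z_β)/√n.
z-sum = 2.241 + 0.524 = 2.765.
d_min = 2.765 / √567 = 2.765 / 23.812 = 0.116.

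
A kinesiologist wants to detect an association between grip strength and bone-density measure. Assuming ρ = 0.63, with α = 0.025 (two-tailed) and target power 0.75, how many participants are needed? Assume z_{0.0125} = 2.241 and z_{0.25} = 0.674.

n = 19

Fisher's z: C = ½·ln((1+r)/(1−r)) = ½·ln(4.4054) = 0.7414.
n = ((z_{α/2} + z_β)/C)² + 3.
(2.241 + 0.674) / 0.7414 = 2.915 / 0.7414 = 3.932.
n = 3.932² + 3 = 15.46 + 3 = 18.5.
Round up.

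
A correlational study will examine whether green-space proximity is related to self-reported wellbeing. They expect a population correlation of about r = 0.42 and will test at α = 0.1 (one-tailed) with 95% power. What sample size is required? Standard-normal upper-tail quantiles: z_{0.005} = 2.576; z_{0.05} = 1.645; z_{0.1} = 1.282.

n = 46

Fisher's z: C = ½·ln((1+r)/(1−r)) = ½·ln(2.4483) = 0.4477.
n = ((z_{α} + z_β)/C)² + 3.
(1.282 + 1.645) / 0.4477 = 2.927 / 0.4477 = 6.538.
n = 6.538² + 3 = 42.74 + 3 = 45.7.
Round up.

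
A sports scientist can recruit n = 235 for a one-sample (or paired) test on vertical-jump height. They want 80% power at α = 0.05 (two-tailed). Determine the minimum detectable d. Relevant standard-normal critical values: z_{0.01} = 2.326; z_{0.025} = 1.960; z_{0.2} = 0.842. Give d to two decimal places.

For a single sample (or paired design) of n = 235: d_min = (z_{α/2} + z_β)/√n.
z-sum = 1.960 + 0.842 = 2.802.
d_min = 2.802 / √235 = 2.802 / 15.330 = 0.183.

d_min ≈ 0.18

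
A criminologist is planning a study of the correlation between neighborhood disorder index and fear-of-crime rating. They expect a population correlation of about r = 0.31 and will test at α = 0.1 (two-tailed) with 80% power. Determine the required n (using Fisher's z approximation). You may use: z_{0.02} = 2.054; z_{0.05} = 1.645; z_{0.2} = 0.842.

n = 64

Fisher's z: C = ½·ln((1+r)/(1−r)) = ½·ln(1.8986) = 0.3205.
n = ((z_{α/2} + z_β)/C)² + 3.
(1.645 + 0.842) / 0.3205 = 2.487 / 0.3205 = 7.760.
n = 7.760² + 3 = 60.21 + 3 = 63.2.
Round up.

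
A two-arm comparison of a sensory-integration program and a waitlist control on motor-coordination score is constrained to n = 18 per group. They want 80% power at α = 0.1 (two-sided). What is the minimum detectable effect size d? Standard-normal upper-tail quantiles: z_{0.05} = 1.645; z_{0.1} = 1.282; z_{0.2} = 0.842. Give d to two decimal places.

For two independent groups of n = 18 each: d_min = (z_{α/2} + z_β)·√(2/n).
z-sum = 1.645 + 0.842 = 2.487.
d_min = 2.487 × √(2/18) = 2.487 × 0.3333 = 0.829.

d_min ≈ 0.83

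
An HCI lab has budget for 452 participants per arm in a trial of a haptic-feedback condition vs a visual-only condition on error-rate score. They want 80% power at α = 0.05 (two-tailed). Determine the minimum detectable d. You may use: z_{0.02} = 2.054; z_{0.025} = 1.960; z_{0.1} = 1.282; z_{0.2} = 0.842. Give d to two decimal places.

For two independent groups of n = 452 each: d_min = (z_{α/2} + z_β)·√(2/n).
z-sum = 1.960 + 0.842 = 2.802.
d_min = 2.802 × √(2/452) = 2.802 × 0.0665 = 0.186.

d_min ≈ 0.19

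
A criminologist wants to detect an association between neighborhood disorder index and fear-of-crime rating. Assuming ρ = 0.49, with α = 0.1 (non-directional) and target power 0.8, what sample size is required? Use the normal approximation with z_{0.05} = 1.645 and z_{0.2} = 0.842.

n = 25

Fisher's z: C = ½·ln((1+r)/(1−r)) = ½·ln(2.9216) = 0.5361.
n = ((z_{α/2} + z_β)/C)² + 3.
(1.645 + 0.842) / 0.5361 = 2.487 / 0.5361 = 4.639.
n = 4.639² + 3 = 21.52 + 3 = 24.5.
Round up.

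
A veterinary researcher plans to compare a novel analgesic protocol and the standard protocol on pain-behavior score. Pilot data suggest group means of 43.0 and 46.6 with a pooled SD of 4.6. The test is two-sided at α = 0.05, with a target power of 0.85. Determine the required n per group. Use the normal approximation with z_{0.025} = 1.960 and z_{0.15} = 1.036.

n = 30 per group

Cohen's d = |M₁ − M₂| / SD_pooled = |43.0 − 46.6| / 4.6 = 3.6 / 4.6 = 0.783.
For two independent groups with equal n: n = 2·((z_{α/2} + z_β) / d)².
z_{α/2} + z_β = 1.960 + 1.036 = 2.996.
n = 2 × (2.996 / 0.783)² = 2 × 3.826² = 2 × 14.64 = 29.3.
Round up to the next whole participant.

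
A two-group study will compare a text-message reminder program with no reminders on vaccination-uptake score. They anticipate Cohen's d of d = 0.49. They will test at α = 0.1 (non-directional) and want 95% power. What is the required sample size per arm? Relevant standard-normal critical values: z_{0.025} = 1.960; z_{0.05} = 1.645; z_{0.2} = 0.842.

For two independent groups with equal n: n = 2·((z_{α/2} + z_β) / d)².
z_{α/2} + z_β = 1.645 + 1.645 = 3.290.
n = 2 × (3.290 / 0.49)² = 2 × 6.714² = 2 × 45.08 = 90.2.
Round up to the next whole participant.

n = 91 per group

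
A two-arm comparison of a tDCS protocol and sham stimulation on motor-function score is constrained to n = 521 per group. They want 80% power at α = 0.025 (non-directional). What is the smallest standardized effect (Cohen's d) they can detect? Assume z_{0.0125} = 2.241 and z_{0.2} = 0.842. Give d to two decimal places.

For two independent groups of n = 521 each: d_min = (z_{α/2} + z_β)·√(2/n).
z-sum = 2.241 + 0.842 = 3.083.
d_min = 3.083 × √(2/521) = 3.083 × 0.0620 = 0.191.

d_min ≈ 0.19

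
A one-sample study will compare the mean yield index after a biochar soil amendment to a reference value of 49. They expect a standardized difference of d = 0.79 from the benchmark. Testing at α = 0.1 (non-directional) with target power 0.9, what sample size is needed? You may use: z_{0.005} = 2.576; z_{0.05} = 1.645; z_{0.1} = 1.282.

For a one-sample test: n = ((z_{α/2} + z_β) / d)².
z_{α/2} + z_β = 1.645 + 1.282 = 2.927.
n = (2.927 / 0.79)² = 3.705² = 13.73.
Round up.

n = 14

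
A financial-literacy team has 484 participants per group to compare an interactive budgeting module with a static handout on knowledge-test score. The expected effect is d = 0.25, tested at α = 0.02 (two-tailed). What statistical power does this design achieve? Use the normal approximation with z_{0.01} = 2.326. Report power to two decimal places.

power ≈ 0.94

For two equal groups, power = Φ(d·√(n/2) − z_{α/2}).
d·√(n/2) = 0.25 × √(484/2) = 0.25 × 15.556 = 3.889.
z_β = 3.889 − 2.326 = 1.563.
Power = Φ(1.563) = 0.941.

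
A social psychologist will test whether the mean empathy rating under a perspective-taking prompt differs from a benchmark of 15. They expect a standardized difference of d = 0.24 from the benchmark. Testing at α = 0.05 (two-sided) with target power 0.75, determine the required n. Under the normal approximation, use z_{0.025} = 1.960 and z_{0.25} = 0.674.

n = 121

For a one-sample test: n = ((z_{α/2} + z_β) / d)².
z_{α/2} + z_β = 1.960 + 0.674 = 2.634.
n = (2.634 / 0.24)² = 10.975² = 120.45.
Round up.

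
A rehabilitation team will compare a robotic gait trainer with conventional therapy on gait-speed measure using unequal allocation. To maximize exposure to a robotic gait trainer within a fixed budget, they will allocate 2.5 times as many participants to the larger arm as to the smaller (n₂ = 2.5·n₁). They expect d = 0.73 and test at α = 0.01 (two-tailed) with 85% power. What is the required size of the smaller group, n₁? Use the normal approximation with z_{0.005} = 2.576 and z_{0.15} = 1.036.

With allocation ratio k = n₂/n₁ = 2.5, Var(x̄₁−x̄₂) = σ²(1/n₁ + 1/(k·n₁)) = σ²·(k+1)/(k·n₁).
So n₁ = (1 + 1/k)·((z_{α/2} + z_β)/d)² = 1.400 × (3.612/0.73)².
n₁ = 1.400 × 24.48 = 34.3.
Round up: n₁ = 35, giving n₂ = ⌈2.5 × 35⌉ = ⌈87.5⌉ = 88.

n₁ = 35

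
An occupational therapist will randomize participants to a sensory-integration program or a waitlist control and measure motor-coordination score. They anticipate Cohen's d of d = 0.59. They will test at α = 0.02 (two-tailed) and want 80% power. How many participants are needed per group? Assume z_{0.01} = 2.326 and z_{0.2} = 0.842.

For two independent groups with equal n: n = 2·((z_{α/2} + z_β) / d)².
z_{α/2} + z_β = 2.326 + 0.842 = 3.168.
n = 2 × (3.168 / 0.59)² = 2 × 5.369² = 2 × 28.83 = 57.7.
Round up to the next whole participant.

n = 58 per group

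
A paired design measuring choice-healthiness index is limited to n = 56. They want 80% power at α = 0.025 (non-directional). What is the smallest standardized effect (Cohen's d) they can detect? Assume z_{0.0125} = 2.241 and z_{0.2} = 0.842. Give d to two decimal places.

d_min ≈ 0.41

For a single sample (or paired design) of n = 56: d_min = (z_{α/2} + z_β)/√n.
z-sum = 2.241 + 0.842 = 3.083.
d_min = 3.083 / √56 = 3.083 / 7.483 = 0.412.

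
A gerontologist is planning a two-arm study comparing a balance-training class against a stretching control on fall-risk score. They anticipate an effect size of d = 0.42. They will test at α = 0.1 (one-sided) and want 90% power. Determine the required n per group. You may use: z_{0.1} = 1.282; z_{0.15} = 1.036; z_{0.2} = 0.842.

For two independent groups with equal n: n = 2·((z_{α} + z_β) / d)².
z_{α} + z_β = 1.282 + 1.282 = 2.564.
n = 2 × (2.564 / 0.42)² = 2 × 6.105² = 2 × 37.27 = 74.5.
Round up to the next whole participant.

n = 75 per group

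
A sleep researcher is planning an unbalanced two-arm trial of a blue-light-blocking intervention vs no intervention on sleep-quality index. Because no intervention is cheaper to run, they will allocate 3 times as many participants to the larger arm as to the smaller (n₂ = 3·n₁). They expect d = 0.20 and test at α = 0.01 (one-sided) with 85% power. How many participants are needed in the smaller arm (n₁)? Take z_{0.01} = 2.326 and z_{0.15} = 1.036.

n₁ = 377

With allocation ratio k = n₂/n₁ = 3, Var(x̄₁−x̄₂) = σ²(1/n₁ + 1/(k·n₁)) = σ²·(k+1)/(k·n₁).
So n₁ = (1 + 1/k)·((z_{α} + z_β)/d)² = 1.333 × (3.362/0.20)².
n₁ = 1.333 × 282.58 = 376.8.
Round up: n₁ = 377, giving n₂ = 3 × 377 = 1131.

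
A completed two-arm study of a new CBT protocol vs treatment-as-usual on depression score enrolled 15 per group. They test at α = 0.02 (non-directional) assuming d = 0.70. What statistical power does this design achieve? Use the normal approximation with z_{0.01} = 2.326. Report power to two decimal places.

For two equal groups, power = Φ(d·√(n/2) − z_{α/2}).
d·√(n/2) = 0.70 × √(15/2) = 0.70 × 2.739 = 1.917.
z_β = 1.917 − 2.326 = -0.409.
Power = Φ(-0.409) = 0.341.

power ≈ 0.34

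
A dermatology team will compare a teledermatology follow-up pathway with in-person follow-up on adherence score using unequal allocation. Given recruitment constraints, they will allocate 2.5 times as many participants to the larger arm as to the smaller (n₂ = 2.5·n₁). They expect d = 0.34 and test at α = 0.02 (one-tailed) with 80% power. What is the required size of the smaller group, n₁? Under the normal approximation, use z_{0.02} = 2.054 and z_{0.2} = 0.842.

n₁ = 102

With allocation ratio k = n₂/n₁ = 2.5, Var(x̄₁−x̄₂) = σ²(1/n₁ + 1/(k·n₁)) = σ²·(k+1)/(k·n₁).
So n₁ = (1 + 1/k)·((z_{α} + z_β)/d)² = 1.400 × (2.896/0.34)².
n₁ = 1.400 × 72.55 = 101.6.
Round up: n₁ = 102, giving n₂ = 2.5 × 102 = 255.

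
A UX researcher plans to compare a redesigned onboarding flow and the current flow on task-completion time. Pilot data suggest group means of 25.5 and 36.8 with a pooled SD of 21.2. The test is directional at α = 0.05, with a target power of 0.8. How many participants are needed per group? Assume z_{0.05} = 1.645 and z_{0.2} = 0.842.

Cohen's d = |M₁ − M₂| / SD_pooled = |25.5 − 36.8| / 21.2 = 11.3 / 21.2 = 0.533.
For two independent groups with equal n: n = 2·((z_{α} + z_β) / d)².
z_{α} + z_β = 1.645 + 0.842 = 2.487.
n = 2 × (2.487 / 0.533)² = 2 × 4.666² = 2 × 21.77 = 43.5.
Round up to the next whole participant.

n = 44 per group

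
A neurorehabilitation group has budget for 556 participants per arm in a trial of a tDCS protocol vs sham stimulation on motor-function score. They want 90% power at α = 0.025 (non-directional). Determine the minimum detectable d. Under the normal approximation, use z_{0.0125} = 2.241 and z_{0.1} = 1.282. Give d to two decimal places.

d_min ≈ 0.21

For two independent groups of n = 556 each: d_min = (z_{α/2} + z_β)·√(2/n).
z-sum = 2.241 + 1.282 = 3.523.
d_min = 3.523 × √(2/556) = 3.523 × 0.0600 = 0.211.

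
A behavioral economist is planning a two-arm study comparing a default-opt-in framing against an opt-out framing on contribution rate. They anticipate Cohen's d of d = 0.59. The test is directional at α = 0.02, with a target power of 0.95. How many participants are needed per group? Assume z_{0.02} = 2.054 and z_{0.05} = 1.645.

n = 79 per group

For two independent groups with equal n: n = 2·((z_{α} + z_β) / d)².
z_{α} + z_β = 2.054 + 1.645 = 3.699.
n = 2 × (3.699 / 0.59)² = 2 × 6.269² = 2 × 39.31 = 78.6.
Round up to the next whole participant.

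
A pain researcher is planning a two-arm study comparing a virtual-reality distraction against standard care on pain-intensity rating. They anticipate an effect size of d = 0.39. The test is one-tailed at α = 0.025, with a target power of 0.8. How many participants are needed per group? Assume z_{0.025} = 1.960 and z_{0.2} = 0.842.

n = 104 per group

For two independent groups with equal n: n = 2·((z_{α} + z_β) / d)².
z_{α} + z_β = 1.960 + 0.842 = 2.802.
n = 2 × (2.802 / 0.39)² = 2 × 7.185² = 2 × 51.62 = 103.2.
Round up to the next whole participant.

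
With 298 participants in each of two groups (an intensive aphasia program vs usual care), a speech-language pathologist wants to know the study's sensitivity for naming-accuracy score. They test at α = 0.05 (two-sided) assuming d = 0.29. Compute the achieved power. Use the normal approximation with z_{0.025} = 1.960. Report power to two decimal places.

power ≈ 0.94

For two equal groups, power = Φ(d·√(n/2) − z_{α/2}).
d·√(n/2) = 0.29 × √(298/2) = 0.29 × 12.207 = 3.540.
z_β = 3.540 − 1.960 = 1.580.
Power = Φ(1.580) = 0.943.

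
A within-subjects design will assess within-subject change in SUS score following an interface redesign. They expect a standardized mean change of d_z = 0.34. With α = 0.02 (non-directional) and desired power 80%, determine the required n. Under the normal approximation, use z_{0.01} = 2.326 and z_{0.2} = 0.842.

For a paired (one-sample on differences) test: n = ((z_{α/2} + z_β) / d)².
z_{α/2} + z_β = 2.326 + 0.842 = 3.168.
n = (3.168 / 0.34)² = 9.318² = 86.82.
Round up.

n = 87 pairs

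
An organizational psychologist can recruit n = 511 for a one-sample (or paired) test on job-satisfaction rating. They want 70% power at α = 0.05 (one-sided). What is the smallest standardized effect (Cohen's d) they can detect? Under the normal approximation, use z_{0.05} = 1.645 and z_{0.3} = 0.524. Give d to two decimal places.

d_min ≈ 0.10

For a single sample (or paired design) of n = 511: d_min = (z_{α} + z_β)/√n.
z-sum = 1.645 + 0.524 = 2.169.
d_min = 2.169 / √511 = 2.169 / 22.605 = 0.096.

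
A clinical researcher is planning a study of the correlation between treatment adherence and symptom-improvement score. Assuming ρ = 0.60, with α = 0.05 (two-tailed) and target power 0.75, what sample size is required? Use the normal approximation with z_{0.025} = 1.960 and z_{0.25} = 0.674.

Fisher's z: C = ½·ln((1+r)/(1−r)) = ½·ln(4.0000) = 0.6931.
n = ((z_{α/2} + z_β)/C)² + 3.
(1.960 + 0.674) / 0.6931 = 2.634 / 0.6931 = 3.800.
n = 3.800² + 3 = 14.44 + 3 = 17.4.
Round up.

n = 18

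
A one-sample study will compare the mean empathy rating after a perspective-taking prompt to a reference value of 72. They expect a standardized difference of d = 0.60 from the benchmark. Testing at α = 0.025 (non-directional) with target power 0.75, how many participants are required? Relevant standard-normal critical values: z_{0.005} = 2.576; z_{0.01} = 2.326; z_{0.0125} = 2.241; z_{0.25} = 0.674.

n = 24

For a one-sample test: n = ((z_{α/2} + z_β) / d)².
z_{α/2} + z_β = 2.241 + 0.674 = 2.915.
n = (2.915 / 0.60)² = 4.858² = 23.60.
Round up.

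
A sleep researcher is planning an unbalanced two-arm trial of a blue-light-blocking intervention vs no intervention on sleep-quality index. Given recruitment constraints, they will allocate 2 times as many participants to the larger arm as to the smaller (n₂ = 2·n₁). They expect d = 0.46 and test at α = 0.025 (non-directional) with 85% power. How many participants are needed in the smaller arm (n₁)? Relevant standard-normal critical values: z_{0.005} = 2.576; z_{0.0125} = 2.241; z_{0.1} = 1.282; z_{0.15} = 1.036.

n₁ = 77

With allocation ratio k = n₂/n₁ = 2, Var(x̄₁−x̄₂) = σ²(1/n₁ + 1/(k·n₁)) = σ²·(k+1)/(k·n₁).
So n₁ = (1 + 1/k)·((z_{α/2} + z_β)/d)² = 1.500 × (3.277/0.46)².
n₁ = 1.500 × 50.75 = 76.1.
Round up: n₁ = 77, giving n₂ = 2 × 77 = 154.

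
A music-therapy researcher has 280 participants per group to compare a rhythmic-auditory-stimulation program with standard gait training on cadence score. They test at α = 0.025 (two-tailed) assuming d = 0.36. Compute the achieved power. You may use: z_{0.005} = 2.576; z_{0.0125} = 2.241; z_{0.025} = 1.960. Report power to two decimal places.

For two equal groups, power = Φ(d·√(n/2) − z_{α/2}).
d·√(n/2) = 0.36 × √(280/2) = 0.36 × 11.832 = 4.260.
z_β = 4.260 − 2.241 = 2.019.
Power = Φ(2.019) = 0.978.

power ≈ 0.98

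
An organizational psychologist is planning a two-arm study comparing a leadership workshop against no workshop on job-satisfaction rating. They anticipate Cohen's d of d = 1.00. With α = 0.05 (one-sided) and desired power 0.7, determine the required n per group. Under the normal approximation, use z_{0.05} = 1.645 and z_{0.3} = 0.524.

For two independent groups with equal n: n = 2·((z_{α} + z_β) / d)².
z_{α} + z_β = 1.645 + 0.524 = 2.169.
n = 2 × (2.169 / 1.00)² = 2 × 2.169² = 2 × 4.70 = 9.4.
Round up to the next whole participant.

n = 10 per group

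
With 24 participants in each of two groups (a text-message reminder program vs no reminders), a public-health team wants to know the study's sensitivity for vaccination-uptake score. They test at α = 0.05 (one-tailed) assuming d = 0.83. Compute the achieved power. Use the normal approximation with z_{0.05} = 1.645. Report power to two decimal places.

For two equal groups, power = Φ(d·√(n/2) − z_{α}).
d·√(n/2) = 0.83 × √(24/2) = 0.83 × 3.464 = 2.875.
z_β = 2.875 − 1.645 = 1.230.
Power = Φ(1.230) = 0.891.

power ≈ 0.89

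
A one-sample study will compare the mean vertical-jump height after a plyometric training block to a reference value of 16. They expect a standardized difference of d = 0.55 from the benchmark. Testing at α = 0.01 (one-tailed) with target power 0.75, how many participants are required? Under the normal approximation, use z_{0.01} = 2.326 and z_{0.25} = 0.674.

For a one-sample test: n = ((z_{α} + z_β) / d)².
z_{α} + z_β = 2.326 + 0.674 = 3.000.
n = (3.000 / 0.55)² = 5.455² = 29.75.
Round up.

n = 30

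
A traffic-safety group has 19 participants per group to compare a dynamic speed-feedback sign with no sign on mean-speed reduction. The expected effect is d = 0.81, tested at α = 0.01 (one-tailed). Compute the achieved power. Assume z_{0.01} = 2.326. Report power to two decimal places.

power ≈ 0.57

For two equal groups, power = Φ(d·√(n/2) − z_{α}).
d·√(n/2) = 0.81 × √(19/2) = 0.81 × 3.082 = 2.497.
z_β = 2.497 − 2.326 = 0.171.
Power = Φ(0.171) = 0.568.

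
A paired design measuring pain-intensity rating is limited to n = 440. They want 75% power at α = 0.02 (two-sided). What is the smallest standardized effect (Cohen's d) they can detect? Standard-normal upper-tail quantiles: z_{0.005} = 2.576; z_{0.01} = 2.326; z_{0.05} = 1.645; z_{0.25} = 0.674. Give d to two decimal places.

For a single sample (or paired design) of n = 440: d_min = (z_{α/2} + z_β)/√n.
z-sum = 2.326 + 0.674 = 3.000.
d_min = 3.000 / √440 = 3.000 / 20.976 = 0.143.

d_min ≈ 0.14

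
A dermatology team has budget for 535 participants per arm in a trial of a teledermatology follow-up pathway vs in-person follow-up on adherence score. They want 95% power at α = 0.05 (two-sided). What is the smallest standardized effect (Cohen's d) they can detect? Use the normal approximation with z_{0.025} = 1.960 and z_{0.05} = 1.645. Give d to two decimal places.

d_min ≈ 0.22

For two independent groups of n = 535 each: d_min = (z_{α/2} + z_β)·√(2/n).
z-sum = 1.960 + 1.645 = 3.605.
d_min = 3.605 × √(2/535) = 3.605 × 0.0611 = 0.220.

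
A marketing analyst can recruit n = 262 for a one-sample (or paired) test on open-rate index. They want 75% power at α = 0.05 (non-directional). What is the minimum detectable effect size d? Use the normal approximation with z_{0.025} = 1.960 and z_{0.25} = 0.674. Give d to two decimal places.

For a single sample (or paired design) of n = 262: d_min = (z_{α/2} + z_β)/√n.
z-sum = 1.960 + 0.674 = 2.634.
d_min = 2.634 / √262 = 2.634 / 16.186 = 0.163.

d_min ≈ 0.16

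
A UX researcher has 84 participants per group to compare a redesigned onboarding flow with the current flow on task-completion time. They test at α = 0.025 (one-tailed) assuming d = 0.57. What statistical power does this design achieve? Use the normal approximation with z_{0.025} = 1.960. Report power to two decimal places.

For two equal groups, power = Φ(d·√(n/2) − z_{α}).
d·√(n/2) = 0.57 × √(84/2) = 0.57 × 6.481 = 3.694.
z_β = 3.694 − 1.960 = 1.734.
Power = Φ(1.734) = 0.959.

power ≈ 0.96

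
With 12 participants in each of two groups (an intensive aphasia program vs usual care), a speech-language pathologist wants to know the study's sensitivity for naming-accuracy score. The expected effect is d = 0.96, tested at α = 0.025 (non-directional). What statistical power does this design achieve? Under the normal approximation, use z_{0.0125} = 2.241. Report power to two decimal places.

power ≈ 0.54

For two equal groups, power = Φ(d·√(n/2) − z_{α/2}).
d·√(n/2) = 0.96 × √(12/2) = 0.96 × 2.449 = 2.352.
z_β = 2.352 − 2.241 = 0.111.
Power = Φ(0.111) = 0.544.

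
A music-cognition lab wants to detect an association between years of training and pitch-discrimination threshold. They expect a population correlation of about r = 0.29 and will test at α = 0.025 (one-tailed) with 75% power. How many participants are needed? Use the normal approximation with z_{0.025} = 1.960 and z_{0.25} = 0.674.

Fisher's z: C = ½·ln((1+r)/(1−r)) = ½·ln(1.8169) = 0.2986.
n = ((z_{α} + z_β)/C)² + 3.
(1.960 + 0.674) / 0.2986 = 2.634 / 0.2986 = 8.821.
n = 8.821² + 3 = 77.81 + 3 = 80.8.
Round up.

n = 81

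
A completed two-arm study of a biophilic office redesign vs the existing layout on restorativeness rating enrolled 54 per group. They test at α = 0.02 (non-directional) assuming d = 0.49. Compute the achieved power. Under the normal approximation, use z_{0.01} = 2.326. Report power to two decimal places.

power ≈ 0.59

For two equal groups, power = Φ(d·√(n/2) − z_{α/2}).
d·√(n/2) = 0.49 × √(54/2) = 0.49 × 5.196 = 2.546.
z_β = 2.546 − 2.326 = 0.220.
Power = Φ(0.220) = 0.587.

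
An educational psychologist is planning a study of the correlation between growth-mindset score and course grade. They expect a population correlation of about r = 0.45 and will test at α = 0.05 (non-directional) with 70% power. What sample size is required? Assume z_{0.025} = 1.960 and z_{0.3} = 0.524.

n = 30

Fisher's z: C = ½·ln((1+r)/(1−r)) = ½·ln(2.6364) = 0.4847.
n = ((z_{α/2} + z_β)/C)² + 3.
(1.960 + 0.524) / 0.4847 = 2.484 / 0.4847 = 5.125.
n = 5.125² + 3 = 26.26 + 3 = 29.3.
Round up.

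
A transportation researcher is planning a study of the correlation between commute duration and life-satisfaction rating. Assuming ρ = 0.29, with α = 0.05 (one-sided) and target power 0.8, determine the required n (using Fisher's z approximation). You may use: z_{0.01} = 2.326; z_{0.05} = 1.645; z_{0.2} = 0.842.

Fisher's z: C = ½·ln((1+r)/(1−r)) = ½·ln(1.8169) = 0.2986.
n = ((z_{α} + z_β)/C)² + 3.
(1.645 + 0.842) / 0.2986 = 2.487 / 0.2986 = 8.329.
n = 8.329² + 3 = 69.37 + 3 = 72.4.
Round up.

n = 73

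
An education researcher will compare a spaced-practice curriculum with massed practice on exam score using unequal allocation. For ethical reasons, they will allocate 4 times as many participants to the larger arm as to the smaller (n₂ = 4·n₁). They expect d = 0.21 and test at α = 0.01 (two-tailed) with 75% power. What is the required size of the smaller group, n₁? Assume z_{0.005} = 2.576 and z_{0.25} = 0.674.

n₁ = 300

With allocation ratio k = n₂/n₁ = 4, Var(x̄₁−x̄₂) = σ²(1/n₁ + 1/(k·n₁)) = σ²·(k+1)/(k·n₁).
So n₁ = (1 + 1/k)·((z_{α/2} + z_β)/d)² = 1.250 × (3.250/0.21)².
n₁ = 1.250 × 239.51 = 299.4.
Round up: n₁ = 300, giving n₂ = 4 × 300 = 1200.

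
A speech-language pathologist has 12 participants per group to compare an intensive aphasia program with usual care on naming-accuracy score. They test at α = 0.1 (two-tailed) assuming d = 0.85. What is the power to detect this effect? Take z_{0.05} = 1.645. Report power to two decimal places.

For two equal groups, power = Φ(d·√(n/2) − z_{α/2}).
d·√(n/2) = 0.85 × √(12/2) = 0.85 × 2.449 = 2.082.
z_β = 2.082 − 1.645 = 0.437.
Power = Φ(0.437) = 0.669.

power ≈ 0.67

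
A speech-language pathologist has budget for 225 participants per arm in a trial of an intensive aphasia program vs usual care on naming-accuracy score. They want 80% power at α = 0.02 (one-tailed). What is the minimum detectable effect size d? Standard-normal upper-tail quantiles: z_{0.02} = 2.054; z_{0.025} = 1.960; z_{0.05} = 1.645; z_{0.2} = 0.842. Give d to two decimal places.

d_min ≈ 0.27

For two independent groups of n = 225 each: d_min = (z_{α} + z_β)·√(2/n).
z-sum = 2.054 + 0.842 = 2.896.
d_min = 2.896 × √(2/225) = 2.896 × 0.0943 = 0.273.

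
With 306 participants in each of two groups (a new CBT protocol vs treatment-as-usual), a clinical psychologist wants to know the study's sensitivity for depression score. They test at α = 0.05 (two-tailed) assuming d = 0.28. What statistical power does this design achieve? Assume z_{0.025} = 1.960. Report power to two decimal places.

For two equal groups, power = Φ(d·√(n/2) − z_{α/2}).
d·√(n/2) = 0.28 × √(306/2) = 0.28 × 12.369 = 3.463.
z_β = 3.463 − 1.960 = 1.503.
Power = Φ(1.503) = 0.934.

power ≈ 0.93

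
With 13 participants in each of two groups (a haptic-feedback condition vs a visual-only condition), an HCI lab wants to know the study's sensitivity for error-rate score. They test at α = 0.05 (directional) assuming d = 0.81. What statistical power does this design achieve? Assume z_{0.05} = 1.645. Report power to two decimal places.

For two equal groups, power = Φ(d·√(n/2) − z_{α}).
d·√(n/2) = 0.81 × √(13/2) = 0.81 × 2.550 = 2.065.
z_β = 2.065 − 1.645 = 0.420.
Power = Φ(0.420) = 0.663.

power ≈ 0.66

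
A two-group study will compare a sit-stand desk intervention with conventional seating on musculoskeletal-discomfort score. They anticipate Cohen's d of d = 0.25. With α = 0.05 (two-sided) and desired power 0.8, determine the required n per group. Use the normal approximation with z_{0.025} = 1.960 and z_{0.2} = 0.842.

For two independent groups with equal n: n = 2·((z_{α/2} + z_β) / d)².
z_{α/2} + z_β = 1.960 + 0.842 = 2.802.
n = 2 × (2.802 / 0.25)² = 2 × 11.208² = 2 × 125.62 = 251.2.
Round up to the next whole participant.

n = 252 per group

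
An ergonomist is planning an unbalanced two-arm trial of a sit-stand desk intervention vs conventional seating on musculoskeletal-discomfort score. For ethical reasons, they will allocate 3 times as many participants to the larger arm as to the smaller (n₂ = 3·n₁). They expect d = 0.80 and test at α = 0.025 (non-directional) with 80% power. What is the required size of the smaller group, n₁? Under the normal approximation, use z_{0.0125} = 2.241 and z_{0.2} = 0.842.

With allocation ratio k = n₂/n₁ = 3, Var(x̄₁−x̄₂) = σ²(1/n₁ + 1/(k·n₁)) = σ²·(k+1)/(k·n₁).
So n₁ = (1 + 1/k)·((z_{α/2} + z_β)/d)² = 1.333 × (3.083/0.80)².
n₁ = 1.333 × 14.85 = 19.8.
Round up: n₁ = 20, giving n₂ = 3 × 20 = 60.

n₁ = 20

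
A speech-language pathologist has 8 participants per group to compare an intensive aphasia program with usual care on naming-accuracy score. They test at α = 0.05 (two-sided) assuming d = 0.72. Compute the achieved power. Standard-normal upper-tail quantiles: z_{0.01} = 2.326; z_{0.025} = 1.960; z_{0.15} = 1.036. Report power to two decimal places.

power ≈ 0.30

For two equal groups, power = Φ(d·√(n/2) − z_{α/2}).
d·√(n/2) = 0.72 × √(8/2) = 0.72 × 2.000 = 1.440.
z_β = 1.440 − 1.960 = -0.520.
Power = Φ(-0.520) = 0.302.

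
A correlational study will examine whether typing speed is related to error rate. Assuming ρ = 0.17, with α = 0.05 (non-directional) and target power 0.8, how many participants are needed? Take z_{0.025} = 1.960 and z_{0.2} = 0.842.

Fisher's z: C = ½·ln((1+r)/(1−r)) = ½·ln(1.4096) = 0.1717.
n = ((z_{α/2} + z_β)/C)² + 3.
(1.960 + 0.842) / 0.1717 = 2.802 / 0.1717 = 16.319.
n = 16.319² + 3 = 266.32 + 3 = 269.3.
Round up.

n = 270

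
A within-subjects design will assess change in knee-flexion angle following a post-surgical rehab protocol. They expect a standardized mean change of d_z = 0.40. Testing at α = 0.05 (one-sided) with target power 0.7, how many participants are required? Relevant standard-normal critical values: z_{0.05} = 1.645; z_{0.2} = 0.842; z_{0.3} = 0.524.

For a paired (one-sample on differences) test: n = ((z_{α} + z_β) / d)².
z_{α} + z_β = 1.645 + 0.524 = 2.169.
n = (2.169 / 0.40)² = 5.422² = 29.40.
Round up.

n = 30 pairs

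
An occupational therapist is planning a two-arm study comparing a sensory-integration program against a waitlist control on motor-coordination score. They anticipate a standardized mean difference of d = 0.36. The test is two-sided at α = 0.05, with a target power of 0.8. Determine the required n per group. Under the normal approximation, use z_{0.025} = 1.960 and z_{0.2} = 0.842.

For two independent groups with equal n: n = 2·((z_{α/2} + z_β) / d)².
z_{α/2} + z_β = 1.960 + 0.842 = 2.802.
n = 2 × (2.802 / 0.36)² = 2 × 7.783² = 2 × 60.58 = 121.2.
Round up to the next whole participant.

n = 122 per group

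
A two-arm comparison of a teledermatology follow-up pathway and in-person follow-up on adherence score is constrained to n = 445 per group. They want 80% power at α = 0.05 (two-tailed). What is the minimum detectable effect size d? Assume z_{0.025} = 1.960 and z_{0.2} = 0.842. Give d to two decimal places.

d_min ≈ 0.19

For two independent groups of n = 445 each: d_min = (z_{α/2} + z_β)·√(2/n).
z-sum = 1.960 + 0.842 = 2.802.
d_min = 2.802 × √(2/445) = 2.802 × 0.0670 = 0.188.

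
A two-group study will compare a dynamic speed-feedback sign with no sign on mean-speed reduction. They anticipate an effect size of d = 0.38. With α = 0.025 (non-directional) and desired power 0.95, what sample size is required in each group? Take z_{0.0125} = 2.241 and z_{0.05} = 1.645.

For two independent groups with equal n: n = 2·((z_{α/2} + z_β) / d)².
z_{α/2} + z_β = 2.241 + 1.645 = 3.886.
n = 2 × (3.886 / 0.38)² = 2 × 10.226² = 2 × 104.58 = 209.2.
Round up to the next whole participant.

n = 210 per group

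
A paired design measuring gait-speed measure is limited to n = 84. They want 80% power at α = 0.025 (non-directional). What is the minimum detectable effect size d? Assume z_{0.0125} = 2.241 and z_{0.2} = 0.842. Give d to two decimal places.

For a single sample (or paired design) of n = 84: d_min = (z_{α/2} + z_β)/√n.
z-sum = 2.241 + 0.842 = 3.083.
d_min = 3.083 / √84 = 3.083 / 9.165 = 0.336.

d_min ≈ 0.34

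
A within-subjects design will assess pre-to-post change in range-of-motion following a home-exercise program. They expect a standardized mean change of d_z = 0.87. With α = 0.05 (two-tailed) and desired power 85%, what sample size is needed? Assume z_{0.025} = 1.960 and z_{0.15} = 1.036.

n = 12 pairs

For a paired (one-sample on differences) test: n = ((z_{α/2} + z_β) / d)².
z_{α/2} + z_β = 1.960 + 1.036 = 2.996.
n = (2.996 / 0.87)² = 3.444² = 11.86.
Round up.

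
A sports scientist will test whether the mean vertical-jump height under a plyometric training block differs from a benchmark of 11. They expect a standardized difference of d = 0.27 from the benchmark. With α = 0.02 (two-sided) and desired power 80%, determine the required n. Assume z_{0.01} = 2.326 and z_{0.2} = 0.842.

n = 138

For a one-sample test: n = ((z_{α/2} + z_β) / d)².
z_{α/2} + z_β = 2.326 + 0.842 = 3.168.
n = (3.168 / 0.27)² = 11.733² = 137.67.
Round up.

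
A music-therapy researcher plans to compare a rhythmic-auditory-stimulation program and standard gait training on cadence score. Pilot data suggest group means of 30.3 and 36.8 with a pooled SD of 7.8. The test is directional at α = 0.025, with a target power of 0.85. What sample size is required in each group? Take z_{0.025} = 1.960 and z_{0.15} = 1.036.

Cohen's d = |M₁ − M₂| / SD_pooled = |30.3 − 36.8| / 7.8 = 6.5 / 7.8 = 0.833.
For two independent groups with equal n: n = 2·((z_{α} + z_β) / d)².
z_{α} + z_β = 1.960 + 1.036 = 2.996.
n = 2 × (2.996 / 0.833)² = 2 × 3.597² = 2 × 12.94 = 25.9.
Round up to the next whole participant.

n = 26 per group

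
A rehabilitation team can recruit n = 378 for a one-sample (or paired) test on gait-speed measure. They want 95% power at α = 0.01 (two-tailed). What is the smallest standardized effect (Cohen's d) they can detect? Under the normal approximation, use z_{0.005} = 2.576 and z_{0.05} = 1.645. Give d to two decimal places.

d_min ≈ 0.22

For a single sample (or paired design) of n = 378: d_min = (z_{α/2} + z_β)/√n.
z-sum = 2.576 + 1.645 = 4.221.
d_min = 4.221 / √378 = 4.221 / 19.442 = 0.217.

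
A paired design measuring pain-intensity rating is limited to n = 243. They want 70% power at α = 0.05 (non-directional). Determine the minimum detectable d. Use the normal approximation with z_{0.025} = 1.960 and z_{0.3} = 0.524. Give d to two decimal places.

d_min ≈ 0.16

For a single sample (or paired design) of n = 243: d_min = (z_{α/2} + z_β)/√n.
z-sum = 1.960 + 0.524 = 2.484.
d_min = 2.484 / √243 = 2.484 / 15.588 = 0.159.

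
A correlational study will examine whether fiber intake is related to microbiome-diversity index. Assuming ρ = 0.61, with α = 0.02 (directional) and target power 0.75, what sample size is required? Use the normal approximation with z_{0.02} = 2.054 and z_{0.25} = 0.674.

Fisher's z: C = ½·ln((1+r)/(1−r)) = ½·ln(4.1282) = 0.7089.
n = ((z_{α} + z_β)/C)² + 3.
(2.054 + 0.674) / 0.7089 = 2.728 / 0.7089 = 3.848.
n = 3.848² + 3 = 14.81 + 3 = 17.8.
Round up.

n = 18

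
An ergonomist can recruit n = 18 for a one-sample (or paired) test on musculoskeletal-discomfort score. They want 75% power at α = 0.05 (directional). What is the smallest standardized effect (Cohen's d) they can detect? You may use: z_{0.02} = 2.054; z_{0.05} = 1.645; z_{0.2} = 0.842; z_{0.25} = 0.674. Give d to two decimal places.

For a single sample (or paired design) of n = 18: d_min = (z_{α} + z_β)/√n.
z-sum = 1.645 + 0.674 = 2.319.
d_min = 2.319 / √18 = 2.319 / 4.243 = 0.547.

d_min ≈ 0.55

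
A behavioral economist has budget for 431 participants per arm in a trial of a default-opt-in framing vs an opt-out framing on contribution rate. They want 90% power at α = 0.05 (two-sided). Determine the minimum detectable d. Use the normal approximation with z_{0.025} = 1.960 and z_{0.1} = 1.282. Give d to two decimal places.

d_min ≈ 0.22

For two independent groups of n = 431 each: d_min = (z_{α/2} + z_β)·√(2/n).
z-sum = 1.960 + 1.282 = 3.242.
d_min = 3.242 × √(2/431) = 3.242 × 0.0681 = 0.221.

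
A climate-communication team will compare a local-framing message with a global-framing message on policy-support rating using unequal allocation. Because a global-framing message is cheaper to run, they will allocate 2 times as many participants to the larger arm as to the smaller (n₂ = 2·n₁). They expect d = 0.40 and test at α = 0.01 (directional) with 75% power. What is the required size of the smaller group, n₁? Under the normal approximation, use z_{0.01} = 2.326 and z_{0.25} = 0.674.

With allocation ratio k = n₂/n₁ = 2, Var(x̄₁−x̄₂) = σ²(1/n₁ + 1/(k·n₁)) = σ²·(k+1)/(k·n₁).
So n₁ = (1 + 1/k)·((z_{α} + z_β)/d)² = 1.500 × (3.000/0.40)².
n₁ = 1.500 × 56.25 = 84.4.
Round up: n₁ = 85, giving n₂ = 2 × 85 = 170.

n₁ = 85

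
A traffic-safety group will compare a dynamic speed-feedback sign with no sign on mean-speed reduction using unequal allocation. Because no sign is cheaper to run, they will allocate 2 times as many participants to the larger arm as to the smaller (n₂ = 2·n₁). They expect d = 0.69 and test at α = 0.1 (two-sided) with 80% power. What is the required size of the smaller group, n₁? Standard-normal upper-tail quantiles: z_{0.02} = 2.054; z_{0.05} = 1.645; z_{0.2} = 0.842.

n₁ = 20

With allocation ratio k = n₂/n₁ = 2, Var(x̄₁−x̄₂) = σ²(1/n₁ + 1/(k·n₁)) = σ²·(k+1)/(k·n₁).
So n₁ = (1 + 1/k)·((z_{α/2} + z_β)/d)² = 1.500 × (2.487/0.69)².
n₁ = 1.500 × 12.99 = 19.5.
Round up: n₁ = 20, giving n₂ = 2 × 20 = 40.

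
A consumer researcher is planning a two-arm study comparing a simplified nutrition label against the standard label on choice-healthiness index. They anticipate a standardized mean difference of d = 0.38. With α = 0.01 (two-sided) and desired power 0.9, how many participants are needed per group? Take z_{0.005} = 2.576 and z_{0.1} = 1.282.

For two independent groups with equal n: n = 2·((z_{α/2} + z_β) / d)².
z_{α/2} + z_β = 2.576 + 1.282 = 3.858.
n = 2 × (3.858 / 0.38)² = 2 × 10.153² = 2 × 103.08 = 206.2.
Round up to the next whole participant.

n = 207 per group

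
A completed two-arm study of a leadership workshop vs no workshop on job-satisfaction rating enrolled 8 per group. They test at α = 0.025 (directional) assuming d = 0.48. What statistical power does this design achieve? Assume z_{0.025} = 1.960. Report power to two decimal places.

For two equal groups, power = Φ(d·√(n/2) − z_{α}).
d·√(n/2) = 0.48 × √(8/2) = 0.48 × 2.000 = 0.960.
z_β = 0.960 − 1.960 = -1.000.
Power = Φ(-1.000) = 0.159.

power ≈ 0.16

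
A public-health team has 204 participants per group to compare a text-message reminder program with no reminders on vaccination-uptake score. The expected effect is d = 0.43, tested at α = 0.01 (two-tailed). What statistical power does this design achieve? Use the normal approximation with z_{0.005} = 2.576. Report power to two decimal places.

power ≈ 0.96

For two equal groups, power = Φ(d·√(n/2) − z_{α/2}).
d·√(n/2) = 0.43 × √(204/2) = 0.43 × 10.100 = 4.343.
z_β = 4.343 − 2.576 = 1.767.
Power = Φ(1.767) = 0.961.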